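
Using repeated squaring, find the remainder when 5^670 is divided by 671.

5^1 ≡ 5 (mod 671)
5^2 ≡ 5^2 = 25 ≡ 25 (mod 671)
5^4 ≡ 25^2 = 625 ≡ 625 (mod 671)
5^8 ≡ 625^2 = 390625 ≡ 103 (mod 671)
5^16 ≡ 103^2 = 10609 ≡ 544 (mod 671)
5^32 ≡ 544^2 = 295936 ≡ 25 (mod 671)
5^64 ≡ 25^2 = 625 ≡ 625 (mod 671)
5^128 ≡ 625^2 = 390625 ≡ 103 (mod 671)
5^256 ≡ 103^2 = 10609 ≡ 544 (mod 671)
5^512 ≡ 544^2 = 295936 ≡ 25 (mod 671)
670 = 512 + 128 + 16 + 8 + 4 + 2 in binary powers of 2.
So 5^670 ≡ 25 · 103 · 544 · 103 · 625 · 25 ≡ 562 (mod 671).
Since 562 ≠ 1, base 5 is a Fermat witness: 671 is composite.

562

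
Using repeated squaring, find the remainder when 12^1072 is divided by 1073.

12^1 ≡ 12 (mod 1073)
12^2 ≡ 12^2 = 144 ≡ 144 (mod 1073)
12^4 ≡ 144^2 = 20736 ≡ 349 (mod 1073)
12^8 ≡ 349^2 = 121801 ≡ 552 (mod 1073)
12^16 ≡ 552^2 = 304704 ≡ 1045 (mod 1073)
12^32 ≡ 1045^2 = 1092025 ≡ 784 (mod 1073)
12^64 ≡ 784^2 = 614656 ≡ 900 (mod 1073)
12^128 ≡ 900^2 = 810000 ≡ 958 (mod 1073)
12^256 ≡ 958^2 = 917764 ≡ 349 (mod 1073)
12^512 ≡ 349^2 = 121801 ≡ 552 (mod 1073)
12^1024 ≡ 552^2 = 304704 ≡ 1045 (mod 1073)
1072 = 1024 + 32 + 16 in binary powers of 2.
So 12^1072 ≡ 1045 · 784 · 1045 ≡ 900 (mod 1073).
Since 900 ≠ 1, base 12 is a Fermat witness: 1073 is composite.

900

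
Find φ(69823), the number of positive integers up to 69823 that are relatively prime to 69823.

Factor: 69823 = 13 · 41 · 131.
φ(69823) = (13−1) · (41−1) · (131−1) = 12 · 40 · 130 = 62400.

62400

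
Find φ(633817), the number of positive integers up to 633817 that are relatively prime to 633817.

611520

Factor: 633817 = 71 · 79 · 113.
φ(633817) = (71−1) · (79−1) · (113−1) = 70 · 78 · 112 = 611520.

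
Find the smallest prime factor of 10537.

10537 is odd.
Digit sum 16, not divisible by 3.
Ends in 7: not divisible by 5.
7: 10537 = 7·1505 + 2
11: 10537 = 11·957 + 10
13: 10537 = 13·810 + 7
17: 10537 = 17·619 + 14
19: 10537 = 19·554 + 11
23: 10537 = 23·458 + 3
29: 10537 = 29·363 + 10
31: 10537 = 31·339 + 28
37: 10537 = 37·284 + 29
41: 10537 = 41·257

41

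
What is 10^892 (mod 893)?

332

10^1 ≡ 10 (mod 893)
10^2 ≡ 10^2 = 100 ≡ 100 (mod 893)
10^4 ≡ 100^2 = 10000 ≡ 177 (mod 893)
10^8 ≡ 177^2 = 31329 ≡ 74 (mod 893)
10^16 ≡ 74^2 = 5476 ≡ 118 (mod 893)
10^32 ≡ 118^2 = 13924 ≡ 529 (mod 893)
10^64 ≡ 529^2 = 279841 ≡ 332 (mod 893)
10^128 ≡ 332^2 = 110224 ≡ 385 (mod 893)
10^256 ≡ 385^2 = 148225 ≡ 880 (mod 893)
10^512 ≡ 880^2 = 774400 ≡ 169 (mod 893)
892 = 512 + 256 + 64 + 32 + 16 + 8 + 4 in binary powers of 2.
So 10^892 ≡ 169 · 880 · 332 · 529 · 118 · 74 · 177 ≡ 332 (mod 893).
Since 332 ≠ 1, base 10 is a Fermat witness: 893 is composite.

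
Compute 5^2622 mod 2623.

5^1 ≡ 5 (mod 2623)
5^2 ≡ 5^2 = 25 ≡ 25 (mod 2623)
5^4 ≡ 25^2 = 625 ≡ 625 (mod 2623)
5^8 ≡ 625^2 = 390625 ≡ 2421 (mod 2623)
5^16 ≡ 2421^2 = 5861241 ≡ 1459 (mod 2623)
5^32 ≡ 1459^2 = 2128681 ≡ 1428 (mod 2623)
5^64 ≡ 1428^2 = 2039184 ≡ 1113 (mod 2623)
5^128 ≡ 1113^2 = 1238769 ≡ 713 (mod 2623)
5^256 ≡ 713^2 = 508369 ≡ 2130 (mod 2623)
5^512 ≡ 2130^2 = 4536900 ≡ 1733 (mod 2623)
5^1024 ≡ 1733^2 = 3003289 ≡ 2577 (mod 2623)
5^2048 ≡ 2577^2 = 6640929 ≡ 2116 (mod 2623)
2622 = 2048 + 512 + 32 + 16 + 8 + 4 + 2 in binary powers of 2.
So 5^2622 ≡ 2116 · 1733 · 1428 · 1459 · 2421 · 625 · 25 ≡ 1301 (mod 2623).
Since 1301 ≠ 1, base 5 is a Fermat witness: 2623 is composite.

1301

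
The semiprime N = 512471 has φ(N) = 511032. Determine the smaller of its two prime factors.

φ(n) = (p−1)(q−1) = n − (p+q) + 1, so p + q = 512471 − 511032 + 1 = 1440.
p and q are the roots of t² − 1440t + 512471 = 0.
Discriminant: 1440² − 4·512471 = 2073600 − 2049884 = 23716; √23716 = 154.
q = (1440 − 154)/2 = 643, p = (1440 + 154)/2 = 797.
Check: 643 · 797 = 512471.

643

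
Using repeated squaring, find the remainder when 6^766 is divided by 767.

6^1 ≡ 6 (mod 767)
6^2 ≡ 6^2 = 36 ≡ 36 (mod 767)
6^4 ≡ 36^2 = 1296 ≡ 529 (mod 767)
6^8 ≡ 529^2 = 279841 ≡ 653 (mod 767)
6^16 ≡ 653^2 = 426409 ≡ 724 (mod 767)
6^32 ≡ 724^2 = 524176 ≡ 315 (mod 767)
6^64 ≡ 315^2 = 99225 ≡ 282 (mod 767)
6^128 ≡ 282^2 = 79524 ≡ 523 (mod 767)
6^256 ≡ 523^2 = 273529 ≡ 477 (mod 767)
6^512 ≡ 477^2 = 227529 ≡ 497 (mod 767)
766 = 512 + 128 + 64 + 32 + 16 + 8 + 4 + 2 in binary powers of 2.
So 6^766 ≡ 497 · 523 · 282 · 315 · 724 · 653 · 529 · 36 ≡ 641 (mod 767).
Since 641 ≠ 1, base 6 is a Fermat witness: 767 is composite.

641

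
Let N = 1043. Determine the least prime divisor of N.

1043 is odd.
Digit sum 8, not divisible by 3.
Ends in 3: not divisible by 5.
7: 1043 = 7·149

7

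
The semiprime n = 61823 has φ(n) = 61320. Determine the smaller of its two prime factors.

211

φ(n) = (p−1)(q−1) = n − (p+q) + 1, so p + q = 61823 − 61320 + 1 = 504.
p and q are the roots of t² − 504t + 61823 = 0.
Discriminant: 504² − 4·61823 = 254016 − 247292 = 6724; √6724 = 82.
q = (504 − 82)/2 = 211, p = (504 + 82)/2 = 293.
Check: 211 · 293 = 61823.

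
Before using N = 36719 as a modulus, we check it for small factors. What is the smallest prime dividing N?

36719 is odd.
Digit sum 26, not divisible by 3.
Ends in 9: not divisible by 5.
7: 36719 = 7·5245 + 4
11: 36719 = 11·3338 + 1
13: 36719 = 13·2824 + 7
17: 36719 = 17·2159 + 16
19: 36719 = 19·1932 + 11
23: 36719 = 23·1596 + 11
29: 36719 = 29·1266 + 5
31: 36719 = 31·1184 + 15
37: 36719 = 37·992 + 15
41: 36719 = 41·895 + 24
43: 36719 = 43·853 + 40
47: 36719 = 47·781 + 12
53: 36719 = 53·692 + 43
59: 36719 = 59·622 + 21
61: 36719 = 61·601 + 58
67: 36719 = 67·548 + 3
71: 36719 = 71·517 + 12
73: 36719 = 73·503

73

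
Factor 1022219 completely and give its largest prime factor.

73

1022219 = 11 · 92929
92929 = 19 · 4891
4891 = 67 · 73
73 is prime.
So 1022219 = 11 · 19 · 67 · 73; the largest prime factor is 73.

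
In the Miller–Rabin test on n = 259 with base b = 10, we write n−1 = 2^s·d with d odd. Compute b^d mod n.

223

259 − 1 = 258 = 2^1 · 129, so d = 129.
10^1 ≡ 10 (mod 259)
10^2 ≡ 10^2 = 100 ≡ 100 (mod 259)
10^4 ≡ 100^2 = 10000 ≡ 158 (mod 259)
10^8 ≡ 158^2 = 24964 ≡ 100 (mod 259)
10^16 ≡ 100^2 = 10000 ≡ 158 (mod 259)
10^32 ≡ 158^2 = 24964 ≡ 100 (mod 259)
10^64 ≡ 100^2 = 10000 ≡ 158 (mod 259)
10^128 ≡ 158^2 = 24964 ≡ 100 (mod 259)
129 = 128 + 1 in binary powers of 2.
So 10^129 ≡ 100 · 10 ≡ 223 (mod 259).
Squaring chain: 223; never reaches −1, so base 10 is a Miller–Rabin witness that 259 is composite.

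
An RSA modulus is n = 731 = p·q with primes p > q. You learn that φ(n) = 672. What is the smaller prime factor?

17

φ(n) = (p−1)(q−1) = n − (p+q) + 1, so p + q = 731 − 672 + 1 = 60.
p and q are the roots of t² − 60t + 731 = 0.
Discriminant: 60² − 4·731 = 3600 − 2924 = 676; √676 = 26.
q = (60 − 26)/2 = 17, p = (60 + 26)/2 = 43.
Check: 17 · 43 = 731.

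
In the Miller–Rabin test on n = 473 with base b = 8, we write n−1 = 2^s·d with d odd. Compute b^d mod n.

473 − 1 = 472 = 2^3 · 59, so d = 59.
8^1 ≡ 8 (mod 473)
8^2 ≡ 8^2 = 64 ≡ 64 (mod 473)
8^4 ≡ 64^2 = 4096 ≡ 312 (mod 473)
8^8 ≡ 312^2 = 97344 ≡ 379 (mod 473)
8^16 ≡ 379^2 = 143641 ≡ 322 (mod 473)
8^32 ≡ 322^2 = 103684 ≡ 97 (mod 473)
59 = 32 + 16 + 8 + 2 + 1 in binary powers of 2.
So 8^59 ≡ 97 · 322 · 379 · 64 · 8 ≡ 469 (mod 473).
Squaring chain: 469 → 16 → 256; never reaches −1, so base 8 is a Miller–Rabin witness that 473 is composite.

469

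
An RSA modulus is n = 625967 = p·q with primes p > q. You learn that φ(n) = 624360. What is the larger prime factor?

947

φ(n) = (p−1)(q−1) = n − (p+q) + 1, so p + q = 625967 − 624360 + 1 = 1608.
p and q are the roots of t² − 1608t + 625967 = 0.
Discriminant: 1608² − 4·625967 = 2585664 − 2503868 = 81796; √81796 = 286.
q = (1608 − 286)/2 = 661, p = (1608 + 286)/2 = 947.
Check: 661 · 947 = 625967.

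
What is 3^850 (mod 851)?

3^1 ≡ 3 (mod 851)
3^2 ≡ 3^2 = 9 ≡ 9 (mod 851)
3^4 ≡ 9^2 = 81 ≡ 81 (mod 851)
3^8 ≡ 81^2 = 6561 ≡ 604 (mod 851)
3^16 ≡ 604^2 = 364816 ≡ 588 (mod 851)
3^32 ≡ 588^2 = 345744 ≡ 238 (mod 851)
3^64 ≡ 238^2 = 56644 ≡ 478 (mod 851)
3^128 ≡ 478^2 = 228484 ≡ 416 (mod 851)
3^256 ≡ 416^2 = 173056 ≡ 303 (mod 851)
3^512 ≡ 303^2 = 91809 ≡ 752 (mod 851)
850 = 512 + 256 + 64 + 16 + 2 in binary powers of 2.
So 3^850 ≡ 752 · 303 · 478 · 588 · 9 ≡ 303 (mod 851).
Since 303 ≠ 1, base 3 is a Fermat witness: 851 is composite.

303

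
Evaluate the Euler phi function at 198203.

Factor: 198203 = 17 · 89 · 131.
φ(198203) = (17−1) · (89−1) · (131−1) = 16 · 88 · 130 = 183040.

183040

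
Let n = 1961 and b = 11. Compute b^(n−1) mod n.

1210

11^1 ≡ 11 (mod 1961)
11^2 ≡ 11^2 = 121 ≡ 121 (mod 1961)
11^4 ≡ 121^2 = 14641 ≡ 914 (mod 1961)
11^8 ≡ 914^2 = 835396 ≡ 10 (mod 1961)
11^16 ≡ 10^2 = 100 ≡ 100 (mod 1961)
11^32 ≡ 100^2 = 10000 ≡ 195 (mod 1961)
11^64 ≡ 195^2 = 38025 ≡ 766 (mod 1961)
11^128 ≡ 766^2 = 586756 ≡ 417 (mod 1961)
11^256 ≡ 417^2 = 173889 ≡ 1321 (mod 1961)
11^512 ≡ 1321^2 = 1745041 ≡ 1712 (mod 1961)
11^1024 ≡ 1712^2 = 2930944 ≡ 1210 (mod 1961)
1960 = 1024 + 512 + 256 + 128 + 32 + 8 in binary powers of 2.
So 11^1960 ≡ 1210 · 1712 · 1321 · 417 · 195 · 10 ≡ 1210 (mod 1961).
Since 1210 ≠ 1, base 11 is a Fermat witness: 1961 is composite.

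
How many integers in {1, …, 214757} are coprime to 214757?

Factor: 214757 = 19 · 89 · 127.
φ(214757) = (19−1) · (89−1) · (127−1) = 18 · 88 · 126 = 199584.

199584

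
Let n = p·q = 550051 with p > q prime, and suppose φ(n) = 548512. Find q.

563

φ(n) = (p−1)(q−1) = n − (p+q) + 1, so p + q = 550051 − 548512 + 1 = 1540.
p and q are the roots of t² − 1540t + 550051 = 0.
Discriminant: 1540² − 4·550051 = 2371600 − 2200204 = 171396; √171396 = 414.
q = (1540 − 414)/2 = 563, p = (1540 + 414)/2 = 977.
Check: 563 · 977 = 550051.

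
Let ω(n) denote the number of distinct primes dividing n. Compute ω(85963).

3

85963 = 31 · 2773
2773 = 47 · 59
85963 = 31 · 47 · 59, which has 3 distinct prime factors.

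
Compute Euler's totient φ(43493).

39600

Factor: 43493 = 23 · 31 · 61.
φ(43493) = (23−1) · (31−1) · (61−1) = 22 · 30 · 60 = 39600.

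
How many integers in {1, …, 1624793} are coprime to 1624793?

Factor: 1624793 = 79 · 131 · 157.
φ(1624793) = (79−1) · (131−1) · (157−1) = 78 · 130 · 156 = 1581840.

1581840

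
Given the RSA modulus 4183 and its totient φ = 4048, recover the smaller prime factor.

φ(n) = (p−1)(q−1) = n − (p+q) + 1, so p + q = 4183 − 4048 + 1 = 136.
p and q are the roots of t² − 136t + 4183 = 0.
Discriminant: 136² − 4·4183 = 18496 − 16732 = 1764; √1764 = 42.
q = (136 − 42)/2 = 47, p = (136 + 42)/2 = 89.
Check: 47 · 89 = 4183.

47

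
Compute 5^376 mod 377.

5^1 ≡ 5 (mod 377)
5^2 ≡ 5^2 = 25 ≡ 25 (mod 377)
5^4 ≡ 25^2 = 625 ≡ 248 (mod 377)
5^8 ≡ 248^2 = 61504 ≡ 53 (mod 377)
5^16 ≡ 53^2 = 2809 ≡ 170 (mod 377)
5^32 ≡ 170^2 = 28900 ≡ 248 (mod 377)
5^64 ≡ 248^2 = 61504 ≡ 53 (mod 377)
5^128 ≡ 53^2 = 2809 ≡ 170 (mod 377)
5^256 ≡ 170^2 = 28900 ≡ 248 (mod 377)
376 = 256 + 64 + 32 + 16 + 8 in binary powers of 2.
So 5^376 ≡ 248 · 53 · 248 · 170 · 53 ≡ 326 (mod 377).
Since 326 ≠ 1, base 5 is a Fermat witness: 377 is composite.

326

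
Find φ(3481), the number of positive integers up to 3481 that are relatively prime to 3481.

Factor: 3481 = 59^2.
φ(3481) = 59^1·(59−1) = 3422.

3422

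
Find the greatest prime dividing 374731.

374731 = 7 · 53533
53533 = 17 · 3149
3149 = 47 · 67
67 is prime.
So 374731 = 7 · 17 · 47 · 67; the largest prime factor is 67.

67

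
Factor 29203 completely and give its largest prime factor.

53

29203 = 19 · 1537
1537 = 29 · 53
53 is prime.
So 29203 = 19 · 29 · 53; the largest prime factor is 53.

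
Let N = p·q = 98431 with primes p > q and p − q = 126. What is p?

Since p = q + 126, we have 98431 = q(q + 126), so q² + 126q − 98431 = 0.
Discriminant: 126² + 4·98431 = 15876 + 393724 = 409600; √409600 = 640.
q = (−126 + 640)/2 = 257, and p = q + 126 = 383.
Check: 257 · 383 = 98431.

383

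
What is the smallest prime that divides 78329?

29

78329 is odd.
Digit sum 29, not divisible by 3.
Ends in 9: not divisible by 5.
7: 78329 = 7·11189 + 6
11: 78329 = 11·7120 + 9
13: 78329 = 13·6025 + 4
17: 78329 = 17·4607 + 10
19: 78329 = 19·4122 + 11
23: 78329 = 23·3405 + 14
29: 78329 = 29·2701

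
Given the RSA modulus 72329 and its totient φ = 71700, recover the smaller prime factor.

φ(n) = (p−1)(q−1) = n − (p+q) + 1, so p + q = 72329 − 71700 + 1 = 630.
p and q are the roots of t² − 630t + 72329 = 0.
Discriminant: 630² − 4·72329 = 396900 − 289316 = 107584; √107584 = 328.
q = (630 − 328)/2 = 151, p = (630 + 328)/2 = 479.
Check: 151 · 479 = 72329.

151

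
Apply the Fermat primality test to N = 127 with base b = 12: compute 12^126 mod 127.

12^1 ≡ 12 (mod 127)
12^2 ≡ 12^2 = 144 ≡ 17 (mod 127)
12^4 ≡ 17^2 = 289 ≡ 35 (mod 127)
12^8 ≡ 35^2 = 1225 ≡ 82 (mod 127)
12^16 ≡ 82^2 = 6724 ≡ 120 (mod 127)
12^32 ≡ 120^2 = 14400 ≡ 49 (mod 127)
12^64 ≡ 49^2 = 2401 ≡ 115 (mod 127)
126 = 64 + 32 + 16 + 8 + 4 + 2 in binary powers of 2.
So 12^126 ≡ 115 · 49 · 120 · 82 · 35 · 17 ≡ 1 (mod 127).
Since the result is 1, base 12 gives no evidence that 127 is composite.

1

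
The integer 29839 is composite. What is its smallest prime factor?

53

29839 is odd.
Digit sum 31, not divisible by 3.
Ends in 9: not divisible by 5.
7: 29839 = 7·4262 + 5
11: 29839 = 11·2712 + 7
13: 29839 = 13·2295 + 4
17: 29839 = 17·1755 + 4
19: 29839 = 19·1570 + 9
23: 29839 = 23·1297 + 8
29: 29839 = 29·1028 + 27
31: 29839 = 31·962 + 17
37: 29839 = 37·806 + 17
41: 29839 = 41·727 + 32
43: 29839 = 43·693 + 40
47: 29839 = 47·634 + 41
53: 29839 = 53·563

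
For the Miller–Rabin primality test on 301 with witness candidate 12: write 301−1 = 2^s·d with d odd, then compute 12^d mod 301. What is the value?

118

301 − 1 = 300 = 2^2 · 75, so d = 75.
12^1 ≡ 12 (mod 301)
12^2 ≡ 12^2 = 144 ≡ 144 (mod 301)
12^4 ≡ 144^2 = 20736 ≡ 268 (mod 301)
12^8 ≡ 268^2 = 71824 ≡ 186 (mod 301)
12^16 ≡ 186^2 = 34596 ≡ 282 (mod 301)
12^32 ≡ 282^2 = 79524 ≡ 60 (mod 301)
12^64 ≡ 60^2 = 3600 ≡ 289 (mod 301)
75 = 64 + 8 + 2 + 1 in binary powers of 2.
So 12^75 ≡ 289 · 186 · 144 · 12 ≡ 118 (mod 301).
Squaring chain: 118 → 78; never reaches −1, so base 12 is a Miller–Rabin witness that 301 is composite.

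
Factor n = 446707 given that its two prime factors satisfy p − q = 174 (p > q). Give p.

761

Since p = q + 174, we have 446707 = q(q + 174), so q² + 174q − 446707 = 0.
Discriminant: 174² + 4·446707 = 30276 + 1786828 = 1817104; √1817104 = 1348.
q = (−174 + 1348)/2 = 587, and p = q + 174 = 761.
Check: 587 · 761 = 446707.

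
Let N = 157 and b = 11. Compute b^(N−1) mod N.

11^1 ≡ 11 (mod 157)
11^2 ≡ 11^2 = 121 ≡ 121 (mod 157)
11^4 ≡ 121^2 = 14641 ≡ 40 (mod 157)
11^8 ≡ 40^2 = 1600 ≡ 30 (mod 157)
11^16 ≡ 30^2 = 900 ≡ 115 (mod 157)
11^32 ≡ 115^2 = 13225 ≡ 37 (mod 157)
11^64 ≡ 37^2 = 1369 ≡ 113 (mod 157)
11^128 ≡ 113^2 = 12769 ≡ 52 (mod 157)
156 = 128 + 16 + 8 + 4 in binary powers of 2.
So 11^156 ≡ 52 · 115 · 30 · 40 ≡ 1 (mod 157).
Since the result is 1, base 11 gives no evidence that 157 is composite.

1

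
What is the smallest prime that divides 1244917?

53

1244917 is odd.
Digit sum 28, not divisible by 3.
Ends in 7: not divisible by 5.
7: 1244917 = 7·177845 + 2
11: 1244917 = 11·113174 + 3
13: 1244917 = 13·95762 + 11
17: 1244917 = 17·73230 + 7
19: 1244917 = 19·65521 + 18
23: 1244917 = 23·54126 + 19
29: 1244917 = 29·42928 + 5
31: 1244917 = 31·40158 + 19
37: 1244917 = 37·33646 + 15
41: 1244917 = 41·30363 + 34
43: 1244917 = 43·28951 + 24
47: 1244917 = 47·26487 + 28
53: 1244917 = 53·23489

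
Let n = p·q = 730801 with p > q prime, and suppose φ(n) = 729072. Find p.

φ(n) = (p−1)(q−1) = n − (p+q) + 1, so p + q = 730801 − 729072 + 1 = 1730.
p and q are the roots of t² − 1730t + 730801 = 0.
Discriminant: 1730² − 4·730801 = 2992900 − 2923204 = 69696; √69696 = 264.
q = (1730 − 264)/2 = 733, p = (1730 + 264)/2 = 997.
Check: 733 · 997 = 730801.

997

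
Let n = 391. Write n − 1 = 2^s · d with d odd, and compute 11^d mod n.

391 − 1 = 390 = 2^1 · 195, so d = 195.
11^1 ≡ 11 (mod 391)
11^2 ≡ 11^2 = 121 ≡ 121 (mod 391)
11^4 ≡ 121^2 = 14641 ≡ 174 (mod 391)
11^8 ≡ 174^2 = 30276 ≡ 169 (mod 391)
11^16 ≡ 169^2 = 28561 ≡ 18 (mod 391)
11^32 ≡ 18^2 = 324 ≡ 324 (mod 391)
11^64 ≡ 324^2 = 104976 ≡ 188 (mod 391)
11^128 ≡ 188^2 = 35344 ≡ 154 (mod 391)
195 = 128 + 64 + 2 + 1 in binary powers of 2.
So 11^195 ≡ 154 · 188 · 121 · 11 ≡ 107 (mod 391).
Squaring chain: 107; never reaches −1, so base 11 is a Miller–Rabin witness that 391 is composite.

107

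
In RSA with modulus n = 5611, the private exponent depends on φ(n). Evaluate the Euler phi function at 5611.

5400

Factor: 5611 = 31 · 181.
φ(5611) = (31−1) · (181−1) = 30 · 180 = 5400.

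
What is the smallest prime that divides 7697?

43

7697 is odd.
Digit sum 29, not divisible by 3.
Ends in 7: not divisible by 5.
7: 7697 = 7·1099 + 4
11: 7697 = 11·699 + 8
13: 7697 = 13·592 + 1
17: 7697 = 17·452 + 13
19: 7697 = 19·405 + 2
23: 7697 = 23·334 + 15
29: 7697 = 29·265 + 12
31: 7697 = 31·248 + 9
37: 7697 = 37·208 + 1
41: 7697 = 41·187 + 30
43: 7697 = 43·179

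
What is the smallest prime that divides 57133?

19

57133 is odd.
Digit sum 19, not divisible by 3.
Ends in 3: not divisible by 5.
7: 57133 = 7·8161 + 6
11: 57133 = 11·5193 + 10
13: 57133 = 13·4394 + 11
17: 57133 = 17·3360 + 13
19: 57133 = 19·3007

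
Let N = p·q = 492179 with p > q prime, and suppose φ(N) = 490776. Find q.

677

φ(n) = (p−1)(q−1) = n − (p+q) + 1, so p + q = 492179 − 490776 + 1 = 1404.
p and q are the roots of t² − 1404t + 492179 = 0.
Discriminant: 1404² − 4·492179 = 1971216 − 1968716 = 2500; √2500 = 50.
q = (1404 − 50)/2 = 677, p = (1404 + 50)/2 = 727.
Check: 677 · 727 = 492179.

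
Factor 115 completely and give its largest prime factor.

115 = 5 · 23
23 is prime.
So 115 = 5 · 23; the largest prime factor is 23.

23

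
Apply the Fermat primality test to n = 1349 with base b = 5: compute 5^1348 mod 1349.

54

5^1 ≡ 5 (mod 1349)
5^2 ≡ 5^2 = 25 ≡ 25 (mod 1349)
5^4 ≡ 25^2 = 625 ≡ 625 (mod 1349)
5^8 ≡ 625^2 = 390625 ≡ 764 (mod 1349)
5^16 ≡ 764^2 = 583696 ≡ 928 (mod 1349)
5^32 ≡ 928^2 = 861184 ≡ 522 (mod 1349)
5^64 ≡ 522^2 = 272484 ≡ 1335 (mod 1349)
5^128 ≡ 1335^2 = 1782225 ≡ 196 (mod 1349)
5^256 ≡ 196^2 = 38416 ≡ 644 (mod 1349)
5^512 ≡ 644^2 = 414736 ≡ 593 (mod 1349)
5^1024 ≡ 593^2 = 351649 ≡ 909 (mod 1349)
1348 = 1024 + 256 + 64 + 4 in binary powers of 2.
So 5^1348 ≡ 909 · 644 · 1335 · 625 ≡ 54 (mod 1349).
Since 54 ≠ 1, base 5 is a Fermat witness: 1349 is composite.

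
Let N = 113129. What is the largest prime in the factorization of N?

83

113129 = 29 · 3901
3901 = 47 · 83
83 is prime.
So 113129 = 29 · 47 · 83; the largest prime factor is 83.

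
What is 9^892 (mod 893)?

788

9^1 ≡ 9 (mod 893)
9^2 ≡ 9^2 = 81 ≡ 81 (mod 893)
9^4 ≡ 81^2 = 6561 ≡ 310 (mod 893)
9^8 ≡ 310^2 = 96100 ≡ 549 (mod 893)
9^16 ≡ 549^2 = 301401 ≡ 460 (mod 893)
9^32 ≡ 460^2 = 211600 ≡ 852 (mod 893)
9^64 ≡ 852^2 = 725904 ≡ 788 (mod 893)
9^128 ≡ 788^2 = 620944 ≡ 309 (mod 893)
9^256 ≡ 309^2 = 95481 ≡ 823 (mod 893)
9^512 ≡ 823^2 = 677329 ≡ 435 (mod 893)
892 = 512 + 256 + 64 + 32 + 16 + 8 + 4 in binary powers of 2.
So 9^892 ≡ 435 · 823 · 788 · 852 · 460 · 549 · 310 ≡ 788 (mod 893).
Since 788 ≠ 1, base 9 is a Fermat witness: 893 is composite.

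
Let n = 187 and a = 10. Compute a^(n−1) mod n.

10^1 ≡ 10 (mod 187)
10^2 ≡ 10^2 = 100 ≡ 100 (mod 187)
10^4 ≡ 100^2 = 10000 ≡ 89 (mod 187)
10^8 ≡ 89^2 = 7921 ≡ 67 (mod 187)
10^16 ≡ 67^2 = 4489 ≡ 1 (mod 187)
10^32 ≡ 1^2 = 1 ≡ 1 (mod 187)
10^64 ≡ 1^2 = 1 ≡ 1 (mod 187)
10^128 ≡ 1^2 = 1 ≡ 1 (mod 187)
186 = 128 + 32 + 16 + 8 + 2 in binary powers of 2.
So 10^186 ≡ 1 · 1 · 1 · 67 · 100 ≡ 155 (mod 187).
Since 155 ≠ 1, base 10 is a Fermat witness: 187 is composite.

155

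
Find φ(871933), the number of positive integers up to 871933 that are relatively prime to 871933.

844800

Factor: 871933 = 89 · 97 · 101.
φ(871933) = (89−1) · (97−1) · (101−1) = 88 · 96 · 100 = 844800.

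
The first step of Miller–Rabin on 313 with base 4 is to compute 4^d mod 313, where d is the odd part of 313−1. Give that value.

312

313 − 1 = 312 = 2^3 · 39, so d = 39.
4^1 ≡ 4 (mod 313)
4^2 ≡ 4^2 = 16 ≡ 16 (mod 313)
4^4 ≡ 16^2 = 256 ≡ 256 (mod 313)
4^8 ≡ 256^2 = 65536 ≡ 119 (mod 313)
4^16 ≡ 119^2 = 14161 ≡ 76 (mod 313)
4^32 ≡ 76^2 = 5776 ≡ 142 (mod 313)
39 = 32 + 4 + 2 + 1 in binary powers of 2.
So 4^39 ≡ 142 · 256 · 16 · 4 ≡ 312 (mod 313).
Since 4^d ≡ 312 (mod 313), base 4 does not prove 313 composite.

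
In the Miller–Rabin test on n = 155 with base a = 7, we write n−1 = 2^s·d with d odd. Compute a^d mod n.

155 − 1 = 154 = 2^1 · 77, so d = 77.
7^1 ≡ 7 (mod 155)
7^2 ≡ 7^2 = 49 ≡ 49 (mod 155)
7^4 ≡ 49^2 = 2401 ≡ 76 (mod 155)
7^8 ≡ 76^2 = 5776 ≡ 41 (mod 155)
7^16 ≡ 41^2 = 1681 ≡ 131 (mod 155)
7^32 ≡ 131^2 = 17161 ≡ 111 (mod 155)
7^64 ≡ 111^2 = 12321 ≡ 76 (mod 155)
77 = 64 + 8 + 4 + 1 in binary powers of 2.
So 7^77 ≡ 76 · 41 · 76 · 7 ≡ 142 (mod 155).
Squaring chain: 142; never reaches −1, so base 7 is a Miller–Rabin witness that 155 is composite.

142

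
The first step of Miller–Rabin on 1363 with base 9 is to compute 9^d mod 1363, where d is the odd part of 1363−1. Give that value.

760

1363 − 1 = 1362 = 2^1 · 681, so d = 681.
9^1 ≡ 9 (mod 1363)
9^2 ≡ 9^2 = 81 ≡ 81 (mod 1363)
9^4 ≡ 81^2 = 6561 ≡ 1109 (mod 1363)
9^8 ≡ 1109^2 = 1229881 ≡ 455 (mod 1363)
9^16 ≡ 455^2 = 207025 ≡ 1212 (mod 1363)
9^32 ≡ 1212^2 = 1468944 ≡ 993 (mod 1363)
9^64 ≡ 993^2 = 986049 ≡ 600 (mod 1363)
9^128 ≡ 600^2 = 360000 ≡ 168 (mod 1363)
9^256 ≡ 168^2 = 28224 ≡ 964 (mod 1363)
9^512 ≡ 964^2 = 929296 ≡ 1093 (mod 1363)
681 = 512 + 128 + 32 + 8 + 1 in binary powers of 2.
So 9^681 ≡ 1093 · 168 · 993 · 455 · 9 ≡ 760 (mod 1363).
Squaring chain: 760; never reaches −1, so base 9 is a Miller–Rabin witness that 1363 is composite.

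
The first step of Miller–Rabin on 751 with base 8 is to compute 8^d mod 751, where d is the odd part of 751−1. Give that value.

751 − 1 = 750 = 2^1 · 375, so d = 375.
8^1 ≡ 8 (mod 751)
8^2 ≡ 8^2 = 64 ≡ 64 (mod 751)
8^4 ≡ 64^2 = 4096 ≡ 341 (mod 751)
8^8 ≡ 341^2 = 116281 ≡ 627 (mod 751)
8^16 ≡ 627^2 = 393129 ≡ 356 (mod 751)
8^32 ≡ 356^2 = 126736 ≡ 568 (mod 751)
8^64 ≡ 568^2 = 322624 ≡ 445 (mod 751)
8^128 ≡ 445^2 = 198025 ≡ 512 (mod 751)
8^256 ≡ 512^2 = 262144 ≡ 45 (mod 751)
375 = 256 + 64 + 32 + 16 + 4 + 2 + 1 in binary powers of 2.
So 8^375 ≡ 45 · 445 · 568 · 356 · 341 · 64 · 8 ≡ 1 (mod 751).
Since 8^d ≡ 1 (mod 751), base 8 does not prove 751 composite.

1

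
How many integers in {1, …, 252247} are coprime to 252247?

238680

Factor: 252247 = 31 · 79 · 103.
φ(252247) = (31−1) · (79−1) · (103−1) = 30 · 78 · 102 = 238680.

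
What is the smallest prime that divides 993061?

993061 is odd.
Digit sum 28, not divisible by 3.
Ends in 1: not divisible by 5.
7: 993061 = 7·141865 + 6
11: 993061 = 11·90278 + 3
13: 993061 = 13·76389 + 4
17: 993061 = 17·58415 + 6
19: 993061 = 19·52266 + 7
23: 993061 = 23·43176 + 13
29: 993061 = 29·34243 + 14
31: 993061 = 31·32034 + 7
37: 993061 = 37·26839 + 18
41: 993061 = 41·24221

41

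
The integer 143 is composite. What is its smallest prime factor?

11

143 is odd.
Digit sum 8, not divisible by 3.
Ends in 3: not divisible by 5.
7: 143 = 7·20 + 3
11: 143 = 11·13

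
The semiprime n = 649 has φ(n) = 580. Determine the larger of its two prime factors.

φ(n) = (p−1)(q−1) = n − (p+q) + 1, so p + q = 649 − 580 + 1 = 70.
p and q are the roots of t² − 70t + 649 = 0.
Discriminant: 70² − 4·649 = 4900 − 2596 = 2304; √2304 = 48.
q = (70 − 48)/2 = 11, p = (70 + 48)/2 = 59.
Check: 11 · 59 = 649.

59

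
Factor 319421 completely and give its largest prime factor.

319421 = 37 · 8633
8633 = 89 · 97
97 is prime.
So 319421 = 37 · 89 · 97; the largest prime factor is 97.

97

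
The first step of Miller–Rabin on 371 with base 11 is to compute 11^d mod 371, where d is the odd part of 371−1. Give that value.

371 − 1 = 370 = 2^1 · 185, so d = 185.
11^1 ≡ 11 (mod 371)
11^2 ≡ 11^2 = 121 ≡ 121 (mod 371)
11^4 ≡ 121^2 = 14641 ≡ 172 (mod 371)
11^8 ≡ 172^2 = 29584 ≡ 275 (mod 371)
11^16 ≡ 275^2 = 75625 ≡ 312 (mod 371)
11^32 ≡ 312^2 = 97344 ≡ 142 (mod 371)
11^64 ≡ 142^2 = 20164 ≡ 130 (mod 371)
11^128 ≡ 130^2 = 16900 ≡ 205 (mod 371)
185 = 128 + 32 + 16 + 8 + 1 in binary powers of 2.
So 11^185 ≡ 205 · 142 · 312 · 275 · 11 ≡ 324 (mod 371).
Squaring chain: 324; never reaches −1, so base 11 is a Miller–Rabin witness that 371 is composite.

324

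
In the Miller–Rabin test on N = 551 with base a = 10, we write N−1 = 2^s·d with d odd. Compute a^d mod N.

98

551 − 1 = 550 = 2^1 · 275, so d = 275.
10^1 ≡ 10 (mod 551)
10^2 ≡ 10^2 = 100 ≡ 100 (mod 551)
10^4 ≡ 100^2 = 10000 ≡ 82 (mod 551)
10^8 ≡ 82^2 = 6724 ≡ 112 (mod 551)
10^16 ≡ 112^2 = 12544 ≡ 422 (mod 551)
10^32 ≡ 422^2 = 178084 ≡ 111 (mod 551)
10^64 ≡ 111^2 = 12321 ≡ 199 (mod 551)
10^128 ≡ 199^2 = 39601 ≡ 480 (mod 551)
10^256 ≡ 480^2 = 230400 ≡ 82 (mod 551)
275 = 256 + 16 + 2 + 1 in binary powers of 2.
So 10^275 ≡ 82 · 422 · 100 · 10 ≡ 98 (mod 551).
Squaring chain: 98; never reaches −1, so base 10 is a Miller–Rabin witness that 551 is composite.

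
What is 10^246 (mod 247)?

10^1 ≡ 10 (mod 247)
10^2 ≡ 10^2 = 100 ≡ 100 (mod 247)
10^4 ≡ 100^2 = 10000 ≡ 120 (mod 247)
10^8 ≡ 120^2 = 14400 ≡ 74 (mod 247)
10^16 ≡ 74^2 = 5476 ≡ 42 (mod 247)
10^32 ≡ 42^2 = 1764 ≡ 35 (mod 247)
10^64 ≡ 35^2 = 1225 ≡ 237 (mod 247)
10^128 ≡ 237^2 = 56169 ≡ 100 (mod 247)
246 = 128 + 64 + 32 + 16 + 4 + 2 in binary powers of 2.
So 10^246 ≡ 100 · 237 · 35 · 42 · 120 · 100 ≡ 235 (mod 247).
Since 235 ≠ 1, base 10 is a Fermat witness: 247 is composite.

235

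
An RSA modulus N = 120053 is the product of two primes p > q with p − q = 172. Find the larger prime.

443

Since p = q + 172, we have 120053 = q(q + 172), so q² + 172q − 120053 = 0.
Discriminant: 172² + 4·120053 = 29584 + 480212 = 509796; √509796 = 714.
q = (−172 + 714)/2 = 271, and p = q + 172 = 443.
Check: 271 · 443 = 120053.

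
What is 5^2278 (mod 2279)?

5^1 ≡ 5 (mod 2279)
5^2 ≡ 5^2 = 25 ≡ 25 (mod 2279)
5^4 ≡ 25^2 = 625 ≡ 625 (mod 2279)
5^8 ≡ 625^2 = 390625 ≡ 916 (mod 2279)
5^16 ≡ 916^2 = 839056 ≡ 384 (mod 2279)
5^32 ≡ 384^2 = 147456 ≡ 1600 (mod 2279)
5^64 ≡ 1600^2 = 2560000 ≡ 683 (mod 2279)
5^128 ≡ 683^2 = 466489 ≡ 1573 (mod 2279)
5^256 ≡ 1573^2 = 2474329 ≡ 1614 (mod 2279)
5^512 ≡ 1614^2 = 2604996 ≡ 99 (mod 2279)
5^1024 ≡ 99^2 = 9801 ≡ 685 (mod 2279)
5^2048 ≡ 685^2 = 469225 ≡ 2030 (mod 2279)
2278 = 2048 + 128 + 64 + 32 + 4 + 2 in binary powers of 2.
So 5^2278 ≡ 2030 · 1573 · 683 · 1600 · 625 · 25 ≡ 411 (mod 2279).
Since 411 ≠ 1, base 5 is a Fermat witness: 2279 is composite.

411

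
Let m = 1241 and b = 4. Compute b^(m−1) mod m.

324

4^1 ≡ 4 (mod 1241)
4^2 ≡ 4^2 = 16 ≡ 16 (mod 1241)
4^4 ≡ 16^2 = 256 ≡ 256 (mod 1241)
4^8 ≡ 256^2 = 65536 ≡ 1004 (mod 1241)
4^16 ≡ 1004^2 = 1008016 ≡ 324 (mod 1241)
4^32 ≡ 324^2 = 104976 ≡ 732 (mod 1241)
4^64 ≡ 732^2 = 535824 ≡ 953 (mod 1241)
4^128 ≡ 953^2 = 908209 ≡ 1038 (mod 1241)
4^256 ≡ 1038^2 = 1077444 ≡ 256 (mod 1241)
4^512 ≡ 256^2 = 65536 ≡ 1004 (mod 1241)
4^1024 ≡ 1004^2 = 1008016 ≡ 324 (mod 1241)
1240 = 1024 + 128 + 64 + 16 + 8 in binary powers of 2.
So 4^1240 ≡ 324 · 1038 · 953 · 324 · 1004 ≡ 324 (mod 1241).
Since 324 ≠ 1, base 4 is a Fermat witness: 1241 is composite.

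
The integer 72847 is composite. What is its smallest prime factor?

97

72847 is odd.
Digit sum 28, not divisible by 3.
Ends in 7: not divisible by 5.
7: 72847 = 7·10406 + 5
11: 72847 = 11·6622 + 5
13: 72847 = 13·5603 + 8
17: 72847 = 17·4285 + 2
19: 72847 = 19·3834 + 1
23: 72847 = 23·3167 + 6
29: 72847 = 29·2511 + 28
31: 72847 = 31·2349 + 28
37: 72847 = 37·1968 + 31
41: 72847 = 41·1776 + 31
43: 72847 = 43·1694 + 5
47: 72847 = 47·1549 + 44
53: 72847 = 53·1374 + 25
59: 72847 = 59·1234 + 41
61: 72847 = 61·1194 + 13
67: 72847 = 67·1087 + 18
71: 72847 = 71·1026 + 1
73: 72847 = 73·997 + 66
79: 72847 = 79·922 + 9
83: 72847 = 83·877 + 56
89: 72847 = 89·818 + 45
97: 72847 = 97·751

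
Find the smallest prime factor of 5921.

5921 is odd.
Digit sum 17, not divisible by 3.
Ends in 1: not divisible by 5.
7: 5921 = 7·845 + 6
11: 5921 = 11·538 + 3
13: 5921 = 13·455 + 6
17: 5921 = 17·348 + 5
19: 5921 = 19·311 + 12
23: 5921 = 23·257 + 10
29: 5921 = 29·204 + 5
31: 5921 = 31·191

31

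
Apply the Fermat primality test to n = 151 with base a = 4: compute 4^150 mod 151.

1

4^1 ≡ 4 (mod 151)
4^2 ≡ 4^2 = 16 ≡ 16 (mod 151)
4^4 ≡ 16^2 = 256 ≡ 105 (mod 151)
4^8 ≡ 105^2 = 11025 ≡ 2 (mod 151)
4^16 ≡ 2^2 = 4 ≡ 4 (mod 151)
4^32 ≡ 4^2 = 16 ≡ 16 (mod 151)
4^64 ≡ 16^2 = 256 ≡ 105 (mod 151)
4^128 ≡ 105^2 = 11025 ≡ 2 (mod 151)
150 = 128 + 16 + 4 + 2 in binary powers of 2.
So 4^150 ≡ 2 · 4 · 105 · 16 ≡ 1 (mod 151).
Since the result is 1, base 4 gives no evidence that 151 is composite.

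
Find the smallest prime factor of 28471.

28471 is odd.
Digit sum 22, not divisible by 3.
Ends in 1: not divisible by 5.
7: 28471 = 7·4067 + 2
11: 28471 = 11·2588 + 3
13: 28471 = 13·2190 + 1
17: 28471 = 17·1674 + 13
19: 28471 = 19·1498 + 9
23: 28471 = 23·1237 + 20
29: 28471 = 29·981 + 22
31: 28471 = 31·918 + 13
37: 28471 = 37·769 + 18
41: 28471 = 41·694 + 17
43: 28471 = 43·662 + 5
47: 28471 = 47·605 + 36
53: 28471 = 53·537 + 10
59: 28471 = 59·482 + 33
61: 28471 = 61·466 + 45
67: 28471 = 67·424 + 63
71: 28471 = 71·401

71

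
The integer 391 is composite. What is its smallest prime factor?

391 is odd.
Digit sum 13, not divisible by 3.
Ends in 1: not divisible by 5.
7: 391 = 7·55 + 6
11: 391 = 11·35 + 6
13: 391 = 13·30 + 1
17: 391 = 17·23

17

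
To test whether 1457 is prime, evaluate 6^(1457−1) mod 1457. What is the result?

521

6^1 ≡ 6 (mod 1457)
6^2 ≡ 6^2 = 36 ≡ 36 (mod 1457)
6^4 ≡ 36^2 = 1296 ≡ 1296 (mod 1457)
6^8 ≡ 1296^2 = 1679616 ≡ 1152 (mod 1457)
6^16 ≡ 1152^2 = 1327104 ≡ 1234 (mod 1457)
6^32 ≡ 1234^2 = 1522756 ≡ 191 (mod 1457)
6^64 ≡ 191^2 = 36481 ≡ 56 (mod 1457)
6^128 ≡ 56^2 = 3136 ≡ 222 (mod 1457)
6^256 ≡ 222^2 = 49284 ≡ 1203 (mod 1457)
6^512 ≡ 1203^2 = 1447209 ≡ 408 (mod 1457)
6^1024 ≡ 408^2 = 166464 ≡ 366 (mod 1457)
1456 = 1024 + 256 + 128 + 32 + 16 in binary powers of 2.
So 6^1456 ≡ 366 · 1203 · 222 · 191 · 1234 ≡ 521 (mod 1457).
Since 521 ≠ 1, base 6 is a Fermat witness: 1457 is composite.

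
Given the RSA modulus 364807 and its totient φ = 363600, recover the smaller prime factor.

601

φ(n) = (p−1)(q−1) = n − (p+q) + 1, so p + q = 364807 − 363600 + 1 = 1208.
p and q are the roots of t² − 1208t + 364807 = 0.
Discriminant: 1208² − 4·364807 = 1459264 − 1459228 = 36; √36 = 6.
q = (1208 − 6)/2 = 601, p = (1208 + 6)/2 = 607.
Check: 601 · 607 = 364807.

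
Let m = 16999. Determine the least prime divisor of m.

89

16999 is odd.
Digit sum 34, not divisible by 3.
Ends in 9: not divisible by 5.
7: 16999 = 7·2428 + 3
11: 16999 = 11·1545 + 4
13: 16999 = 13·1307 + 8
17: 16999 = 17·999 + 16
19: 16999 = 19·894 + 13
23: 16999 = 23·739 + 2
29: 16999 = 29·586 + 5
31: 16999 = 31·548 + 11
37: 16999 = 37·459 + 16
41: 16999 = 41·414 + 25
43: 16999 = 43·395 + 14
47: 16999 = 47·361 + 32
53: 16999 = 53·320 + 39
59: 16999 = 59·288 + 7
61: 16999 = 61·278 + 41
67: 16999 = 67·253 + 48
71: 16999 = 71·239 + 30
73: 16999 = 73·232 + 63
79: 16999 = 79·215 + 14
83: 16999 = 83·204 + 67
89: 16999 = 89·191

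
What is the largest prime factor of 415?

415 = 5 · 83
83 is prime.
So 415 = 5 · 83; the largest prime factor is 83.

83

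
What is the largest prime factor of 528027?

71

528027 = 3 · 176009
176009 = 37 · 4757
4757 = 67 · 71
71 is prime.
So 528027 = 3 · 37 · 67 · 71; the largest prime factor is 71.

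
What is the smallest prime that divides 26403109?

26403109 is odd.
Digit sum 25, not divisible by 3.
Ends in 9: not divisible by 5.
7: 26403109 = 7·3771872 + 5
11: 26403109 = 11·2400282 + 7
13: 26403109 = 13·2031008 + 5
17: 26403109 = 17·1553124 + 1
19: 26403109 = 19·1389637 + 6
23: 26403109 = 23·1147961 + 6
29: 26403109 = 29·910452 + 1
31: 26403109 = 31·851713 + 6
37: 26403109 = 37·713597 + 20
41: 26403109 = 41·643978 + 11
43: 26403109 = 43·614025 + 34
47: 26403109 = 47·561768 + 13
53: 26403109 = 53·498171 + 46
59: 26403109 = 59·447510 + 19
61: 26403109 = 61·432837 + 52
67: 26403109 = 67·394076 + 17
71: 26403109 = 71·371874 + 55
73: 26403109 = 73·361686 + 31
79: 26403109 = 79·334216 + 45
83: 26403109 = 83·318109 + 62
89: 26403109 = 89·296664 + 13
97: 26403109 = 97·272197

97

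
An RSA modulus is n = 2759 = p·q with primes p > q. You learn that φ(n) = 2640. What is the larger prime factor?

89

φ(n) = (p−1)(q−1) = n − (p+q) + 1, so p + q = 2759 − 2640 + 1 = 120.
p and q are the roots of t² − 120t + 2759 = 0.
Discriminant: 120² − 4·2759 = 14400 − 11036 = 3364; √3364 = 58.
q = (120 − 58)/2 = 31, p = (120 + 58)/2 = 89.
Check: 31 · 89 = 2759.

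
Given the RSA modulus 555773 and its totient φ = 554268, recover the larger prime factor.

859

φ(n) = (p−1)(q−1) = n − (p+q) + 1, so p + q = 555773 − 554268 + 1 = 1506.
p and q are the roots of t² − 1506t + 555773 = 0.
Discriminant: 1506² − 4·555773 = 2268036 − 2223092 = 44944; √44944 = 212.
q = (1506 − 212)/2 = 647, p = (1506 + 212)/2 = 859.
Check: 647 · 859 = 555773.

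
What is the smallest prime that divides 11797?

11797 is odd.
Digit sum 25, not divisible by 3.
Ends in 7: not divisible by 5.
7: 11797 = 7·1685 + 2
11: 11797 = 11·1072 + 5
13: 11797 = 13·907 + 6
17: 11797 = 17·693 + 16
19: 11797 = 19·620 + 17
23: 11797 = 23·512 + 21
29: 11797 = 29·406 + 23
31: 11797 = 31·380 + 17
37: 11797 = 37·318 + 31
41: 11797 = 41·287 + 30
43: 11797 = 43·274 + 15
47: 11797 = 47·251

47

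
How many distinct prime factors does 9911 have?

3

9911 = 11 · 901
901 = 17 · 53
9911 = 11 · 17 · 53, which has 3 distinct prime factors.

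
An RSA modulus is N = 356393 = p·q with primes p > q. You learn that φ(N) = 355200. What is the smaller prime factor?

φ(n) = (p−1)(q−1) = n − (p+q) + 1, so p + q = 356393 − 355200 + 1 = 1194.
p and q are the roots of t² − 1194t + 356393 = 0.
Discriminant: 1194² − 4·356393 = 1425636 − 1425572 = 64; √64 = 8.
q = (1194 − 8)/2 = 593, p = (1194 + 8)/2 = 601.
Check: 593 · 601 = 356393.

593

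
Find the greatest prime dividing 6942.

6942 = 2 · 3471
3471 = 3 · 1157
1157 = 13 · 89
89 is prime.
So 6942 = 2 · 3 · 13 · 89; the largest prime factor is 89.

89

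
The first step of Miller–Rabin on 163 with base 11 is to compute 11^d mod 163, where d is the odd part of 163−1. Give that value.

163 − 1 = 162 = 2^1 · 81, so d = 81.
11^1 ≡ 11 (mod 163)
11^2 ≡ 11^2 = 121 ≡ 121 (mod 163)
11^4 ≡ 121^2 = 14641 ≡ 134 (mod 163)
11^8 ≡ 134^2 = 17956 ≡ 26 (mod 163)
11^16 ≡ 26^2 = 676 ≡ 24 (mod 163)
11^32 ≡ 24^2 = 576 ≡ 87 (mod 163)
11^64 ≡ 87^2 = 7569 ≡ 71 (mod 163)
81 = 64 + 16 + 1 in binary powers of 2.
So 11^81 ≡ 71 · 24 · 11 ≡ 162 (mod 163).
Since 11^d ≡ 162 (mod 163), base 11 does not prove 163 composite.

162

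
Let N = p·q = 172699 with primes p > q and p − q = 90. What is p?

Since p = q + 90, we have 172699 = q(q + 90), so q² + 90q − 172699 = 0.
Discriminant: 90² + 4·172699 = 8100 + 690796 = 698896; √698896 = 836.
q = (−90 + 836)/2 = 373, and p = q + 90 = 463.
Check: 373 · 463 = 172699.

463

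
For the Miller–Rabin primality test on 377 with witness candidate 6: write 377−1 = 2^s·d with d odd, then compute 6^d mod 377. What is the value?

323

377 − 1 = 376 = 2^3 · 47, so d = 47.
6^1 ≡ 6 (mod 377)
6^2 ≡ 6^2 = 36 ≡ 36 (mod 377)
6^4 ≡ 36^2 = 1296 ≡ 165 (mod 377)
6^8 ≡ 165^2 = 27225 ≡ 81 (mod 377)
6^16 ≡ 81^2 = 6561 ≡ 152 (mod 377)
6^32 ≡ 152^2 = 23104 ≡ 107 (mod 377)
47 = 32 + 8 + 4 + 2 + 1 in binary powers of 2.
So 6^47 ≡ 107 · 81 · 165 · 36 · 6 ≡ 323 (mod 377).
Squaring chain: 323 → 277 → 198; never reaches −1, so base 6 is a Miller–Rabin witness that 377 is composite.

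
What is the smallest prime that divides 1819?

1819 is odd.
Digit sum 19, not divisible by 3.
Ends in 9: not divisible by 5.
7: 1819 = 7·259 + 6
11: 1819 = 11·165 + 4
13: 1819 = 13·139 + 12
17: 1819 = 17·107

17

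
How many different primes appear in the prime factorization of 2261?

2261 = 7 · 323
323 = 17 · 19
2261 = 7 · 17 · 19, which has 3 distinct prime factors.

3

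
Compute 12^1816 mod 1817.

12^1 ≡ 12 (mod 1817)
12^2 ≡ 12^2 = 144 ≡ 144 (mod 1817)
12^4 ≡ 144^2 = 20736 ≡ 749 (mod 1817)
12^8 ≡ 749^2 = 561001 ≡ 1365 (mod 1817)
12^16 ≡ 1365^2 = 1863225 ≡ 800 (mod 1817)
12^32 ≡ 800^2 = 640000 ≡ 416 (mod 1817)
12^64 ≡ 416^2 = 173056 ≡ 441 (mod 1817)
12^128 ≡ 441^2 = 194481 ≡ 62 (mod 1817)
12^256 ≡ 62^2 = 3844 ≡ 210 (mod 1817)
12^512 ≡ 210^2 = 44100 ≡ 492 (mod 1817)
12^1024 ≡ 492^2 = 242064 ≡ 403 (mod 1817)
1816 = 1024 + 512 + 256 + 16 + 8 in binary powers of 2.
So 12^1816 ≡ 403 · 492 · 210 · 800 · 1365 ≡ 1553 (mod 1817).
Since 1553 ≠ 1, base 12 is a Fermat witness: 1817 is composite.

1553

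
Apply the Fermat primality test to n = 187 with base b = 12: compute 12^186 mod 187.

111

12^1 ≡ 12 (mod 187)
12^2 ≡ 12^2 = 144 ≡ 144 (mod 187)
12^4 ≡ 144^2 = 20736 ≡ 166 (mod 187)
12^8 ≡ 166^2 = 27556 ≡ 67 (mod 187)
12^16 ≡ 67^2 = 4489 ≡ 1 (mod 187)
12^32 ≡ 1^2 = 1 ≡ 1 (mod 187)
12^64 ≡ 1^2 = 1 ≡ 1 (mod 187)
12^128 ≡ 1^2 = 1 ≡ 1 (mod 187)
186 = 128 + 32 + 16 + 8 + 2 in binary powers of 2.
So 12^186 ≡ 1 · 1 · 1 · 67 · 144 ≡ 111 (mod 187).
Since 111 ≠ 1, base 12 is a Fermat witness: 187 is composite.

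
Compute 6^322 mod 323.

104

6^1 ≡ 6 (mod 323)
6^2 ≡ 6^2 = 36 ≡ 36 (mod 323)
6^4 ≡ 36^2 = 1296 ≡ 4 (mod 323)
6^8 ≡ 4^2 = 16 ≡ 16 (mod 323)
6^16 ≡ 16^2 = 256 ≡ 256 (mod 323)
6^32 ≡ 256^2 = 65536 ≡ 290 (mod 323)
6^64 ≡ 290^2 = 84100 ≡ 120 (mod 323)
6^128 ≡ 120^2 = 14400 ≡ 188 (mod 323)
6^256 ≡ 188^2 = 35344 ≡ 137 (mod 323)
322 = 256 + 64 + 2 in binary powers of 2.
So 6^322 ≡ 137 · 120 · 36 ≡ 104 (mod 323).
Since 104 ≠ 1, base 6 is a Fermat witness: 323 is composite.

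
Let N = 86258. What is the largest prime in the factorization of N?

59

86258 = 2 · 43129
43129 = 17 · 2537
2537 = 43 · 59
59 is prime.
So 86258 = 2 · 17 · 43 · 59; the largest prime factor is 59.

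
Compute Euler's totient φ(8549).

8364

Factor: 8549 = 83 · 103.
φ(8549) = (83−1) · (103−1) = 82 · 102 = 8364.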